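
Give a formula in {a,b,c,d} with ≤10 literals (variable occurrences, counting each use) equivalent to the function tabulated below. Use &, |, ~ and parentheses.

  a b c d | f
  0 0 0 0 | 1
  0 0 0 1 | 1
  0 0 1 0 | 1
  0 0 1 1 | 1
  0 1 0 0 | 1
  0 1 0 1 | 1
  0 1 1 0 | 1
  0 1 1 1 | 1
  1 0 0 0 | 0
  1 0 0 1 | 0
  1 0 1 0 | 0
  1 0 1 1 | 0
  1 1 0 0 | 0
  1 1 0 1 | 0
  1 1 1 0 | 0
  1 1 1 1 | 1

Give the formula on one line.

  ~a = 1111111100000000
  (b & d) = 0000010100000101
  (a | c) = 0011001111111111
  ((b & d) & (a | c)) = 0000000100000101
  (~a | ((b & d) & (a | c))) = 1111111100000101
  (c | ~a) = 1111111100110011
  ((~a | ((b & d) & (a | c))) & (c | ~a)) = 1111111100000001

((~a | ((b & d) & (a | c))) & (c | ~a))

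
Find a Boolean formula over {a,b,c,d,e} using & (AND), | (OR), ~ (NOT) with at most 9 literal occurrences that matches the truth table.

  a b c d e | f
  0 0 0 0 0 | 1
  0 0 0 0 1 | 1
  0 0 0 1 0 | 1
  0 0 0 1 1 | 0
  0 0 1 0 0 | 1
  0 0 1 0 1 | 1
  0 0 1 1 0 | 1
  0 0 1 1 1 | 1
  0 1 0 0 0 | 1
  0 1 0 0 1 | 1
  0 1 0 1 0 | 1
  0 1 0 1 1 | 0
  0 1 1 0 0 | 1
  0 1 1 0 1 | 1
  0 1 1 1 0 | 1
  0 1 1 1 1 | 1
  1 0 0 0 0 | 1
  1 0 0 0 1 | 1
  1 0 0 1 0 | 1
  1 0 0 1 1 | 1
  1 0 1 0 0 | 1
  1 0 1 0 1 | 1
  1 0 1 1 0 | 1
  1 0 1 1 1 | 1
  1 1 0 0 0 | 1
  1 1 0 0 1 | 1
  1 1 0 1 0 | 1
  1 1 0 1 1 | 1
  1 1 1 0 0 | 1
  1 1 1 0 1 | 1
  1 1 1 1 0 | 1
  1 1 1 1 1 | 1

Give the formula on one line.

((((a | c) | (~e & (~b & d))) | ~d) | (~a & ~e))

  (a | c) = 00001111000011111111111111111111
  ~e = 10101010101010101010101010101010
  ~b = 11111111000000001111111100000000
  (~b & d) = 00110011000000000011001100000000
  (~e & (~b & d)) = 00100010000000000010001000000000
  ((a | c) | (~e & (~b & d))) = 00101111000011111111111111111111
  ~d = 11001100110011001100110011001100
  (((a | c) | (~e & (~b & d))) | ~d) = 11101111110011111111111111111111
  ~a = 11111111111111110000000000000000
  (~a & ~e) = 10101010101010100000000000000000
  ((((a | c) | (~e & (~b & d))) | ~d) | (~a & ~e)) = 11101111111011111111111111111111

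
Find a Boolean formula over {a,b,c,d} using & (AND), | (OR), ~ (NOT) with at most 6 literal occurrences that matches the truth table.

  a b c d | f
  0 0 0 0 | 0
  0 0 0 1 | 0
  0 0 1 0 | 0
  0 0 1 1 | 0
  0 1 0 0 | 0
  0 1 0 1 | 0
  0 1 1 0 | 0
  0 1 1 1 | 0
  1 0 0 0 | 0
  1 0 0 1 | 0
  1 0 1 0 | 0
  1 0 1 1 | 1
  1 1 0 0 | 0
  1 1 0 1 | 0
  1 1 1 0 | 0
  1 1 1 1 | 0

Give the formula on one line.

((d & (~d | ~b)) & ((~d | a) & c))

  ~d = 1010101010101010
  ~b = 1111000011110000
  (~d | ~b) = 1111101011111010
  (d & (~d | ~b)) = 0101000001010000
  (~d | a) = 1010101011111111
  ((~d | a) & c) = 0010001000110011
  ((d & (~d | ~b)) & ((~d | a) & c)) = 0000000000010000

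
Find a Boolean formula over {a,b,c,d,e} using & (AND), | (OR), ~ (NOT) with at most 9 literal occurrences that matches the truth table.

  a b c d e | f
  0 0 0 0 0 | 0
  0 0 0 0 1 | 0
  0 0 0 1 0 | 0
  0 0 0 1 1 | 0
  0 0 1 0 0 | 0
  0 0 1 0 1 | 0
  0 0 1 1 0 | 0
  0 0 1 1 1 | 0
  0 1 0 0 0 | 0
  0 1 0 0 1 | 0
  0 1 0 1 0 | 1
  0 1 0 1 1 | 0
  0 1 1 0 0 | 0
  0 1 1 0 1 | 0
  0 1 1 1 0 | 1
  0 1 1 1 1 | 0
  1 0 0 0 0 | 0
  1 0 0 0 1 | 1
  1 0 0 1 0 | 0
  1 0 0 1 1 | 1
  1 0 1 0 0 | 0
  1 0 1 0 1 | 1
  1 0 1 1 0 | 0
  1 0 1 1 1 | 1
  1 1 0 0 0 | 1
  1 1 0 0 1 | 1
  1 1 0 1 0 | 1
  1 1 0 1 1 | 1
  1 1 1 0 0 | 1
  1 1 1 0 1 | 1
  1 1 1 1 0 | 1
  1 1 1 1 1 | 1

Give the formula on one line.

  (e | b) = 01010101111111110101010111111111
  ~e = 10101010101010101010101010101010
  (d & ~e) = 00100010001000100010001000100010
  ~a = 11111111111111110000000000000000
  ~c = 11110000111100001111000011110000
  (d | ~c) = 11110011111100111111001111110011
  (~a & (d | ~c)) = 11110011111100110000000000000000
  ((d & ~e) & (~a & (d | ~c))) = 00100010001000100000000000000000
  (((d & ~e) & (~a & (d | ~c))) | a) = 00100010001000101111111111111111
  ((e | b) & (((d & ~e) & (~a & (d | ~c))) | a)) = 00000000001000100101010111111111

((e | b) & (((d & ~e) & (~a & (d | ~c))) | a))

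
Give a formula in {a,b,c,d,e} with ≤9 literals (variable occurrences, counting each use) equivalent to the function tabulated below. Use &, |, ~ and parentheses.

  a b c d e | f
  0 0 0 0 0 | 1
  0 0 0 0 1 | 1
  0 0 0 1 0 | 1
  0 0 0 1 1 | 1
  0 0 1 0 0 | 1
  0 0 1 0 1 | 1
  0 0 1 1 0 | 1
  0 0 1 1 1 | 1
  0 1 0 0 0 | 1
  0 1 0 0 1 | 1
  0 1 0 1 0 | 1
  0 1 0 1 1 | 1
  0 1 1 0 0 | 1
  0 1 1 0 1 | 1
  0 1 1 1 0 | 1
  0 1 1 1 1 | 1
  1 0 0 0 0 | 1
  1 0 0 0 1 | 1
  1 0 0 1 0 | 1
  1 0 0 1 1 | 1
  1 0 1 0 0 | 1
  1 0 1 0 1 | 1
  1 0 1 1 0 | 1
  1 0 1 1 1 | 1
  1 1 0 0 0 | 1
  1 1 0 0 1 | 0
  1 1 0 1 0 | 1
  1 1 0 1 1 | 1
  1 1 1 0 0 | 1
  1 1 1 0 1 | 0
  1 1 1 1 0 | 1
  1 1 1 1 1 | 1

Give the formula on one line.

(((e & d) & (d & b)) | (((~b | (~c & d)) | ~a) | ~e))

  (e & d) = 00010001000100010001000100010001
  (d & b) = 00000000001100110000000000110011
  ((e & d) & (d & b)) = 00000000000100010000000000010001
  ~b = 11111111000000001111111100000000
  ~c = 11110000111100001111000011110000
  (~c & d) = 00110000001100000011000000110000
  (~b | (~c & d)) = 11111111001100001111111100110000
  ~a = 11111111111111110000000000000000
  ((~b | (~c & d)) | ~a) = 11111111111111111111111100110000
  ~e = 10101010101010101010101010101010
  (((~b | (~c & d)) | ~a) | ~e) = 11111111111111111111111110111010
  (((e & d) & (d & b)) | (((~b | (~c & d)) | ~a) | ~e)) = 11111111111111111111111110111011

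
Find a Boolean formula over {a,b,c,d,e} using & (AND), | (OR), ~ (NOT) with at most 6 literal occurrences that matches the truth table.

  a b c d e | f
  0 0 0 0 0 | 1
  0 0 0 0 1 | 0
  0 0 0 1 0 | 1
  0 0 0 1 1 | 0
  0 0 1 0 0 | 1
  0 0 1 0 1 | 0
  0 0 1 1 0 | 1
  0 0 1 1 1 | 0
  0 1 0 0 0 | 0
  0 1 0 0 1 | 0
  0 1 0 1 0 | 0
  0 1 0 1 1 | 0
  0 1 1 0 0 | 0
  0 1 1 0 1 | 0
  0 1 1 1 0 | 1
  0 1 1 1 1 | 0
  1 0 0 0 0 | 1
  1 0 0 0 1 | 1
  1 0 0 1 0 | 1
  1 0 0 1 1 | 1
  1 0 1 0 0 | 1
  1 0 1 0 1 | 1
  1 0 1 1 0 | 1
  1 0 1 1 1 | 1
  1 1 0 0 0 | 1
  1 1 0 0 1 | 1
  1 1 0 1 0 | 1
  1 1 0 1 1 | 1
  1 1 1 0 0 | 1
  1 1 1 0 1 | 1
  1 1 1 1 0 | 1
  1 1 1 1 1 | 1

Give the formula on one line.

((((d & c) & ~e) | a) | (~b & ~e))

  (d & c) = 00000011000000110000001100000011
  ~e = 10101010101010101010101010101010
  ((d & c) & ~e) = 00000010000000100000001000000010
  (((d & c) & ~e) | a) = 00000010000000101111111111111111
  ~b = 11111111000000001111111100000000
  (~b & ~e) = 10101010000000001010101000000000
  ((((d & c) & ~e) | a) | (~b & ~e)) = 10101010000000101111111111111111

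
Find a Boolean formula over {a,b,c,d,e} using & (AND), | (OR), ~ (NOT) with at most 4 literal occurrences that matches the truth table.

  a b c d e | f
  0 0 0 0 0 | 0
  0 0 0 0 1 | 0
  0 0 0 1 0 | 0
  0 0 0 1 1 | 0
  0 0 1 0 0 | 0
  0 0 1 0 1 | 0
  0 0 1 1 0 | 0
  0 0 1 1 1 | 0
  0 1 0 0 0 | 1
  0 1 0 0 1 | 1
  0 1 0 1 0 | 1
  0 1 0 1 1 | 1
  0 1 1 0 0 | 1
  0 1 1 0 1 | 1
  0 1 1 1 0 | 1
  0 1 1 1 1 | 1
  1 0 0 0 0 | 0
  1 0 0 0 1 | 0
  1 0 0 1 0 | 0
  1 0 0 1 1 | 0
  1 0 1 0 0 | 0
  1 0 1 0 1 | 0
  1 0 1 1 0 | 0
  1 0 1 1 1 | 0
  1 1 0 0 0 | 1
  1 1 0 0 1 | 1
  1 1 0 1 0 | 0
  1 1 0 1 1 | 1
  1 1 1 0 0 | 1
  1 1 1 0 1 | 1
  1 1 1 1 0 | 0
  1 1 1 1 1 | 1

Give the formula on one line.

(b & ((~d | e) | ~a))

  ~d = 11001100110011001100110011001100
  (~d | e) = 11011101110111011101110111011101
  ~a = 11111111111111110000000000000000
  ((~d | e) | ~a) = 11111111111111111101110111011101
  (b & ((~d | e) | ~a)) = 00000000111111110000000011011101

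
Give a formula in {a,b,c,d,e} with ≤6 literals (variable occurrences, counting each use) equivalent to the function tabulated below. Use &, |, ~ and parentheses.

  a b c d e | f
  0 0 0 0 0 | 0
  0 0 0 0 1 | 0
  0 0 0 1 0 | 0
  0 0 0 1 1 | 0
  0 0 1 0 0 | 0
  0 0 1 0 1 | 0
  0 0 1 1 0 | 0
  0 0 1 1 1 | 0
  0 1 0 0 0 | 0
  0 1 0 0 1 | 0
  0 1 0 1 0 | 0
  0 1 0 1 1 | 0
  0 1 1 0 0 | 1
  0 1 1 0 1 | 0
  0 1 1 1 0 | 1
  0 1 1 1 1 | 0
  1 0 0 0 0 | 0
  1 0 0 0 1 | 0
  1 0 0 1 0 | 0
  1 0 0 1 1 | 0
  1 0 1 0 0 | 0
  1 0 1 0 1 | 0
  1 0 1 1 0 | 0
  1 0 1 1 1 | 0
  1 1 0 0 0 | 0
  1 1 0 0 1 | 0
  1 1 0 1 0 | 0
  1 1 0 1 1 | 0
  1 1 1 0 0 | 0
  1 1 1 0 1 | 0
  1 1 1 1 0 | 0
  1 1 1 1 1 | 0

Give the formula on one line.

  ~e = 10101010101010101010101010101010
  (c & ~e) = 00001010000010100000101000001010
  ~a = 11111111111111110000000000000000
  (b & ~a) = 00000000111111110000000000000000
  ((c & ~e) & (b & ~a)) = 00000000000010100000000000000000

((c & ~e) & (b & ~a))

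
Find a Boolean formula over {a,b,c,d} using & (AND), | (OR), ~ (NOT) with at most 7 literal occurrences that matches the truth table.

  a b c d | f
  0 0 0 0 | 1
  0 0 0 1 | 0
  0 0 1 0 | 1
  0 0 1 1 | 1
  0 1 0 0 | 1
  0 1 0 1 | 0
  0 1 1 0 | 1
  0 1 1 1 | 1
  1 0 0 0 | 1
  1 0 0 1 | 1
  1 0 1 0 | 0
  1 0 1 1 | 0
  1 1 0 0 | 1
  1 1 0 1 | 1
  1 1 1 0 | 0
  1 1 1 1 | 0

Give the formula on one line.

((a | (c | ~d)) & (~c | ~a))

  ~d = 1010101010101010
  (c | ~d) = 1011101110111011
  (a | (c | ~d)) = 1011101111111111
  ~c = 1100110011001100
  ~a = 1111111100000000
  (~c | ~a) = 1111111111001100
  ((a | (c | ~d)) & (~c | ~a)) = 1011101111001100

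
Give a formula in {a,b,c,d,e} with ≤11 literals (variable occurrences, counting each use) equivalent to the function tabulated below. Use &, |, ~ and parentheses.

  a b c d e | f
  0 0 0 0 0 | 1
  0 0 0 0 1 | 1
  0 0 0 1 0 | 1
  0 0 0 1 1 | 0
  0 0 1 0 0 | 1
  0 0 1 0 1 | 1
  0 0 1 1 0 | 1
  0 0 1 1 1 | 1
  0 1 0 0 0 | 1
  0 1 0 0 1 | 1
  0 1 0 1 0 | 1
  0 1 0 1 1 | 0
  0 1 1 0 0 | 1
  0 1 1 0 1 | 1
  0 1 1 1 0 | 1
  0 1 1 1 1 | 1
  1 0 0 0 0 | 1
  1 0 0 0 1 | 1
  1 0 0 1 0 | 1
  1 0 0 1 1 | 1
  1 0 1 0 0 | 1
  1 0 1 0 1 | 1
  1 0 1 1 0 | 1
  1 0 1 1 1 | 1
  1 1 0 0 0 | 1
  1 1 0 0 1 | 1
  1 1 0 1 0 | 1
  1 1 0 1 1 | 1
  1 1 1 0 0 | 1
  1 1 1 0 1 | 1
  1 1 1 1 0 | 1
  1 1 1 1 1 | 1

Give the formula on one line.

((a | ((~a & ~e) & d)) | ((~d | c) | (a & ~e)))

  ~a = 11111111111111110000000000000000
  ~e = 10101010101010101010101010101010
  (~a & ~e) = 10101010101010100000000000000000
  ((~a & ~e) & d) = 00100010001000100000000000000000
  (a | ((~a & ~e) & d)) = 00100010001000101111111111111111
  ~d = 11001100110011001100110011001100
  (~d | c) = 11001111110011111100111111001111
  (a & ~e) = 00000000000000001010101010101010
  ((~d | c) | (a & ~e)) = 11001111110011111110111111101111
  ((a | ((~a & ~e) & d)) | ((~d | c) | (a & ~e))) = 11101111111011111111111111111111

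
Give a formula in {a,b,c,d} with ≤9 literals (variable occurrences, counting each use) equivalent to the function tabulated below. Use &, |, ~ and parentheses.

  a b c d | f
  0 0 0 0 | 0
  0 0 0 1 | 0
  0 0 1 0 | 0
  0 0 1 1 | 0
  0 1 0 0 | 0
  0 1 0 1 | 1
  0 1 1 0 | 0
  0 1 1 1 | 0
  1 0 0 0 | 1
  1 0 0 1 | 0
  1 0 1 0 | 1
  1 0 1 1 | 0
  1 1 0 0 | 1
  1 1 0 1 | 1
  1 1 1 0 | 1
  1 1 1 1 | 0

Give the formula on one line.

  ~d = 1010101010101010
  ~c = 1100110011001100
  (~d | ~c) = 1110111011101110
  (b & (~d | ~c)) = 0000111000001110
  (d | a) = 0101010111111111
  ((b & (~d | ~c)) & (d | a)) = 0000010000001110
  (~d & a) = 0000000010101010
  (((b & (~d | ~c)) & (d | a)) | (~d & a)) = 0000010010101110

(((b & (~d | ~c)) & (d | a)) | (~d & a))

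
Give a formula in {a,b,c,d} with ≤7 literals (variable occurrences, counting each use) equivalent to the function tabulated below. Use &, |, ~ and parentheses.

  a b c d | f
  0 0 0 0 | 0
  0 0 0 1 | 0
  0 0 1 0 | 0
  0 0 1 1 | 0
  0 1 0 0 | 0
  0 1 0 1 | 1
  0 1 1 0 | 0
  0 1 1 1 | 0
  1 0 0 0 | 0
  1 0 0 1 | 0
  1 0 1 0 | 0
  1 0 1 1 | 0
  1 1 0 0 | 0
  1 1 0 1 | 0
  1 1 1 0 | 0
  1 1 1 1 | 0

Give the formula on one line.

  ~a = 1111111100000000
  ~c = 1100110011001100
  (~a & ~c) = 1100110000000000
  (d | a) = 0101010111111111
  ((~a & ~c) & (d | a)) = 0100010000000000
  (b & ((~a & ~c) & (d | a))) = 0000010000000000

(b & ((~a & ~c) & (d | a)))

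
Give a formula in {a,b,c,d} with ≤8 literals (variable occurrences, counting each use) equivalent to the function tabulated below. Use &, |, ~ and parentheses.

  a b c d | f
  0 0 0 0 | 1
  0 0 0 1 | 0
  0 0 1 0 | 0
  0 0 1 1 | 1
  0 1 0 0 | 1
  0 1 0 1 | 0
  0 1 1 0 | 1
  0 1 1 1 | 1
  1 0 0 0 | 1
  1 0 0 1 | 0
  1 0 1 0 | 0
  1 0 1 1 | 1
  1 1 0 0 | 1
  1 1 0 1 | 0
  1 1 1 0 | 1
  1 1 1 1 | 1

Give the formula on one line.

  ~d = 1010101010101010
  (c | ~d) = 1011101110111011
  (b & c) = 0000001100000011
  (d | (b & c)) = 0101011101010111
  ~c = 1100110011001100
  (~c | b) = 1100111111001111
  ((d | (b & c)) | (~c | b)) = 1101111111011111
  ((c | ~d) & ((d | (b & c)) | (~c | b))) = 1001101110011011

((c | ~d) & ((d | (b & c)) | (~c | b)))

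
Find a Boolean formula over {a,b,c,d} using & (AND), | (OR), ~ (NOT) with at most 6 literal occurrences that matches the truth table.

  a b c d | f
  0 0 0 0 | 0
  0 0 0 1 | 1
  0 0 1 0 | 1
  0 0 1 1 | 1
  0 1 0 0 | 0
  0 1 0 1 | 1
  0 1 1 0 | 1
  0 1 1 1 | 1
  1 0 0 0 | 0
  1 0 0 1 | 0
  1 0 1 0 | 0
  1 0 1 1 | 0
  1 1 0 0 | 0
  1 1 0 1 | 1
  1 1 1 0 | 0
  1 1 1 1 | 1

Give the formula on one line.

((c & ~a) | (d & (b | (~b & ~a))))

  ~a = 1111111100000000
  (c & ~a) = 0011001100000000
  ~b = 1111000011110000
  (~b & ~a) = 1111000000000000
  (b | (~b & ~a)) = 1111111100001111
  (d & (b | (~b & ~a))) = 0101010100000101
  ((c & ~a) | (d & (b | (~b & ~a)))) = 0111011100000101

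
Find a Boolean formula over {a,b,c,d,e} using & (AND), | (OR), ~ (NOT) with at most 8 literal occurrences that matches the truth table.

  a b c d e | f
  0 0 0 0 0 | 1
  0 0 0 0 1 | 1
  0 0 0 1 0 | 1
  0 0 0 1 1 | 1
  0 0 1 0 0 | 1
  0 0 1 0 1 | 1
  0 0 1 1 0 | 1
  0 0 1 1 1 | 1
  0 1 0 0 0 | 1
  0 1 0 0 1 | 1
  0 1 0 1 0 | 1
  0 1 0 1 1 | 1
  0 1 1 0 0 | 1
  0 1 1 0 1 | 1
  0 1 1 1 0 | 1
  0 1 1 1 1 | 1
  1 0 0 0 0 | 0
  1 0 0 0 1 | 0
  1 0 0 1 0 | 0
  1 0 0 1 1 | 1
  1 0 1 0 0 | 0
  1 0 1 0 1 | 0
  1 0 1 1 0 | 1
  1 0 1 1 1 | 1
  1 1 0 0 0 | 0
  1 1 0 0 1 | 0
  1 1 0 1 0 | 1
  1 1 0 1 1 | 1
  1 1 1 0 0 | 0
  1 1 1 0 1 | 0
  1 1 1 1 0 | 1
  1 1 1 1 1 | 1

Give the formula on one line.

  (e | b) = 01010101111111110101010111111111
  (c | (e | b)) = 01011111111111110101111111111111
  ((c | (e | b)) & d) = 00010011001100110001001100110011
  (a & ((c | (e | b)) & d)) = 00000000000000000001001100110011
  ~a = 11111111111111110000000000000000
  ((a & ((c | (e | b)) & d)) | ~a) = 11111111111111110001001100110011

((a & ((c | (e | b)) & d)) | ~a)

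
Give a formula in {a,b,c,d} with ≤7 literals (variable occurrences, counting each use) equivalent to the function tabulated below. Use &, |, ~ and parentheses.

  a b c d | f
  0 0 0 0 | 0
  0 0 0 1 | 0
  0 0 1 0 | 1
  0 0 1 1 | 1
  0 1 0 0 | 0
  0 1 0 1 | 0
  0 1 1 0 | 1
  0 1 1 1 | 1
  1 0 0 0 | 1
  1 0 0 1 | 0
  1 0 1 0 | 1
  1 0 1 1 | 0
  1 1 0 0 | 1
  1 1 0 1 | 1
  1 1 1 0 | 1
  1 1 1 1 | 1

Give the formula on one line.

(((b | ~a) | ((b & a) | ~d)) & (a | c))

  ~a = 1111111100000000
  (b | ~a) = 1111111100001111
  (b & a) = 0000000000001111
  ~d = 1010101010101010
  ((b & a) | ~d) = 1010101010101111
  ((b | ~a) | ((b & a) | ~d)) = 1111111110101111
  (a | c) = 0011001111111111
  (((b | ~a) | ((b & a) | ~d)) & (a | c)) = 0011001110101111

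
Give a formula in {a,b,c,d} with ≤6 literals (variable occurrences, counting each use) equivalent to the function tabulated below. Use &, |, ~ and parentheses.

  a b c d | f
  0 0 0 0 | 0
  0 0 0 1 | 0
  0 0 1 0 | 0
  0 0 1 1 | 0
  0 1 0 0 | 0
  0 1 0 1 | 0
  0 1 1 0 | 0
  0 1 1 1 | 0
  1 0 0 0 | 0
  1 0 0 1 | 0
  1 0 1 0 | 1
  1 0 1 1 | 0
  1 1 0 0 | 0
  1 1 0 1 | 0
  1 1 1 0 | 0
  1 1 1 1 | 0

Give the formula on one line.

((~b & ~d) & (c & a))

  ~b = 1111000011110000
  ~d = 1010101010101010
  (~b & ~d) = 1010000010100000
  (c & a) = 0000000000110011
  ((~b & ~d) & (c & a)) = 0000000000100000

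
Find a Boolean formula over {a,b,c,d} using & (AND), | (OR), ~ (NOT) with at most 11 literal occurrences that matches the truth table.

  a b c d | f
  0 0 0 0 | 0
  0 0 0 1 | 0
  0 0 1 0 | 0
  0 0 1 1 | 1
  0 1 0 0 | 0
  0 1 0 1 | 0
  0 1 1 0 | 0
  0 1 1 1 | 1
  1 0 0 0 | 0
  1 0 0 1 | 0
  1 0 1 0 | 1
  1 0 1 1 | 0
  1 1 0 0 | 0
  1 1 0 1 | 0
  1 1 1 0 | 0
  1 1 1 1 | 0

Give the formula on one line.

((((~d & (c | (a & d))) & (a & ~b)) | (d & ~a)) & c)

  ~d = 1010101010101010
  (a & d) = 0000000001010101
  (c | (a & d)) = 0011001101110111
  (~d & (c | (a & d))) = 0010001000100010
  ~b = 1111000011110000
  (a & ~b) = 0000000011110000
  ((~d & (c | (a & d))) & (a & ~b)) = 0000000000100000
  ~a = 1111111100000000
  (d & ~a) = 0101010100000000
  (((~d & (c | (a & d))) & (a & ~b)) | (d & ~a)) = 0101010100100000
  ((((~d & (c | (a & d))) & (a & ~b)) | (d & ~a)) & c) = 0001000100100000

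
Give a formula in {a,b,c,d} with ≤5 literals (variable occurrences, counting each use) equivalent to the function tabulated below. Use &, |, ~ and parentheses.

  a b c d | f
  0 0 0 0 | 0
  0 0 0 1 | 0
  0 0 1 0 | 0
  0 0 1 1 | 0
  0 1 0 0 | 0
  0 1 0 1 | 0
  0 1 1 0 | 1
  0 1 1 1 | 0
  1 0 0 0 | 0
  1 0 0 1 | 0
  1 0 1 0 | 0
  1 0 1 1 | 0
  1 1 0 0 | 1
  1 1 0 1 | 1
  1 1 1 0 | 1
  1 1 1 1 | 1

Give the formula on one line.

  ~d = 1010101010101010
  (c & ~d) = 0010001000100010
  (a | (c & ~d)) = 0010001011111111
  (b & (a | (c & ~d))) = 0000001000001111

(b & (a | (c & ~d)))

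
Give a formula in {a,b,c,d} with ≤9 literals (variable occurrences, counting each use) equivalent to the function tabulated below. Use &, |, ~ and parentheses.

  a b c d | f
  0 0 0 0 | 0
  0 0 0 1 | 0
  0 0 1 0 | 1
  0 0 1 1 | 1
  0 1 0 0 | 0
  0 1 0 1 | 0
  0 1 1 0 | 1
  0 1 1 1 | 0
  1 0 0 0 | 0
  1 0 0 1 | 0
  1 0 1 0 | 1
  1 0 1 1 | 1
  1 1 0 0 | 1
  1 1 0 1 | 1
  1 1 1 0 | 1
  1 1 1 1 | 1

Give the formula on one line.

  (c | b) = 0011111100111111
  ~d = 1010101010101010
  (c & b) = 0000001100000011
  (~d & (c & b)) = 0000001000000010
  ~c = 1100110011001100
  (~c & a) = 0000000011001100
  ((~d & (c & b)) | (~c & a)) = 0000001011001110
  ~b = 1111000011110000
  (((~d & (c & b)) | (~c & a)) | ~b) = 1111001011111110
  ((((~d & (c & b)) | (~c & a)) | ~b) | a) = 1111001011111111
  ((c | b) & ((((~d & (c & b)) | (~c & a)) | ~b) | a)) = 0011001000111111

((c | b) & ((((~d & (c & b)) | (~c & a)) | ~b) | a))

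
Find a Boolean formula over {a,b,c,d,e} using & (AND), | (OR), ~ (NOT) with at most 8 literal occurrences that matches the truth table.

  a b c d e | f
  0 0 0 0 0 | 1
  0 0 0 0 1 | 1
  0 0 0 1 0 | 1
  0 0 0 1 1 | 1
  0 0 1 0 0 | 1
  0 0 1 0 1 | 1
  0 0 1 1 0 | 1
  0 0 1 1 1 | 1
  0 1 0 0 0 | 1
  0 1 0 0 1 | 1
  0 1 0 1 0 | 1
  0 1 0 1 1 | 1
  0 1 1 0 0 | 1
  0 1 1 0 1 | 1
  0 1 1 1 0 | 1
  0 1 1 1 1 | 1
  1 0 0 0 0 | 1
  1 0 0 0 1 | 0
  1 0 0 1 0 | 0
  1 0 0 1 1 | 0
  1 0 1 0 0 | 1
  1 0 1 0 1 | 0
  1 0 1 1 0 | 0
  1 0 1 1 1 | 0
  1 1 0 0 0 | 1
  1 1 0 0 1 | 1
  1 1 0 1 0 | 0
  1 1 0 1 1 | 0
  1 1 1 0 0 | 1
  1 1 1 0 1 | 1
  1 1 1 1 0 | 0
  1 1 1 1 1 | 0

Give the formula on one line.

((~d & (b | ~e)) | (((d | ~b) | (~c & a)) & ~a))

  ~d = 11001100110011001100110011001100
  ~e = 10101010101010101010101010101010
  (b | ~e) = 10101010111111111010101011111111
  (~d & (b | ~e)) = 10001000110011001000100011001100
  ~b = 11111111000000001111111100000000
  (d | ~b) = 11111111001100111111111100110011
  ~c = 11110000111100001111000011110000
  (~c & a) = 00000000000000001111000011110000
  ((d | ~b) | (~c & a)) = 11111111001100111111111111110011
  ~a = 11111111111111110000000000000000
  (((d | ~b) | (~c & a)) & ~a) = 11111111001100110000000000000000
  ((~d & (b | ~e)) | (((d | ~b) | (~c & a)) & ~a)) = 11111111111111111000100011001100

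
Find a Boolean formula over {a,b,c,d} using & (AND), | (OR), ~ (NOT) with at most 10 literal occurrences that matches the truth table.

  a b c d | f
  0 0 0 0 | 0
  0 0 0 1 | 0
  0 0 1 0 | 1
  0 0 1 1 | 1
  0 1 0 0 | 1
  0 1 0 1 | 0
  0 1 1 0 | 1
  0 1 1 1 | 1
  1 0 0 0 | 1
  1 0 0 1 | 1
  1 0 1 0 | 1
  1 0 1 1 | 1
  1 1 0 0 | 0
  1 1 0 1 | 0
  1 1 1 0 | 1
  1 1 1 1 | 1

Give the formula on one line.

(((c | ~b) | (~a & ~d)) & ((c | a) | b))

  ~b = 1111000011110000
  (c | ~b) = 1111001111110011
  ~a = 1111111100000000
  ~d = 1010101010101010
  (~a & ~d) = 1010101000000000
  ((c | ~b) | (~a & ~d)) = 1111101111110011
  (c | a) = 0011001111111111
  ((c | a) | b) = 0011111111111111
  (((c | ~b) | (~a & ~d)) & ((c | a) | b)) = 0011101111110011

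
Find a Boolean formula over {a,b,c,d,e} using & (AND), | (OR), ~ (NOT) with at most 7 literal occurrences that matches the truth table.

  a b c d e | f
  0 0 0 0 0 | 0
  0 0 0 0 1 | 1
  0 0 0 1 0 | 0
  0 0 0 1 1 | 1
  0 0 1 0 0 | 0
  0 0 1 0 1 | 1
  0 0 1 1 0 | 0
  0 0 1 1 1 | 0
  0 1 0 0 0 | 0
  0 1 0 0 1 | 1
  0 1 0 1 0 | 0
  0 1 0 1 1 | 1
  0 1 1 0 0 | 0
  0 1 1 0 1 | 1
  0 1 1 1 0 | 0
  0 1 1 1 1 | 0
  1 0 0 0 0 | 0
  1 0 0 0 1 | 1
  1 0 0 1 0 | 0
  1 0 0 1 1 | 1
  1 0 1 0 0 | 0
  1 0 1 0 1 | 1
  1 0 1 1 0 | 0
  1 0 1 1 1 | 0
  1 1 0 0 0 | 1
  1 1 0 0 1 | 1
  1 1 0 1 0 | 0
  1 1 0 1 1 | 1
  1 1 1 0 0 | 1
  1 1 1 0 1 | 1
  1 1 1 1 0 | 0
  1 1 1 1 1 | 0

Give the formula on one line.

  ~d = 11001100110011001100110011001100
  (a & ~d) = 00000000000000001100110011001100
  (b & (a & ~d)) = 00000000000000000000000011001100
  (e | (b & (a & ~d))) = 01010101010101010101010111011101
  ~c = 11110000111100001111000011110000
  (~d | ~c) = 11111100111111001111110011111100
  ((e | (b & (a & ~d))) & (~d | ~c)) = 01010100010101000101010011011100

((e | (b & (a & ~d))) & (~d | ~c))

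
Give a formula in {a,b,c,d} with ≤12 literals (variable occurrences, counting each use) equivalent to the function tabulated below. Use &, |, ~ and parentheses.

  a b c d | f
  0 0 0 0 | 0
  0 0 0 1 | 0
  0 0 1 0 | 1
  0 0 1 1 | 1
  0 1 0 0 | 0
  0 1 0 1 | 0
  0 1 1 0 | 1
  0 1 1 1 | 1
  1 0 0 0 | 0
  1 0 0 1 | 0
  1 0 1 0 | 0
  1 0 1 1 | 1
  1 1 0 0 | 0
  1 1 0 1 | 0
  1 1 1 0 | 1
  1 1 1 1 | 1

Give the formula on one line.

  ~d = 1010101010101010
  (b & d) = 0000010100000101
  ((b & d) | c) = 0011011100110111
  (~d & ((b & d) | c)) = 0010001000100010
  ~a = 1111111100000000
  (b | d) = 0101111101011111
  (~a | (b | d)) = 1111111101011111
  ((~d & ((b & d) | c)) & (~a | (b | d))) = 0010001000000010
  (d | ((~d & ((b & d) | c)) & (~a | (b | d)))) = 0111011101010111
  ((d | ((~d & ((b & d) | c)) & (~a | (b | d)))) & c) = 0011001100010011

((d | ((~d & ((b & d) | c)) & (~a | (b | d)))) & c)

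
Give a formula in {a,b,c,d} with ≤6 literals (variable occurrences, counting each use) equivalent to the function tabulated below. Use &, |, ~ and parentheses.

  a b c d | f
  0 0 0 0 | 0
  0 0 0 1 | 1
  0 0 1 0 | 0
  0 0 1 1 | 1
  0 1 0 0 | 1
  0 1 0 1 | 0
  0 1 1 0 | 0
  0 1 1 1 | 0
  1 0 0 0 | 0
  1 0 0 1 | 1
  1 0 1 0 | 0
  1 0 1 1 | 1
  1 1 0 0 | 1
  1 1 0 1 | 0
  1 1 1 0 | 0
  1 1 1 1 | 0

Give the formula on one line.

  ~b = 1111000011110000
  (d & ~b) = 0101000001010000
  ~d = 1010101010101010
  (~d & b) = 0000101000001010
  ~c = 1100110011001100
  ((~d & b) & ~c) = 0000100000001000
  ((d & ~b) | ((~d & b) & ~c)) = 0101100001011000

((d & ~b) | ((~d & b) & ~c))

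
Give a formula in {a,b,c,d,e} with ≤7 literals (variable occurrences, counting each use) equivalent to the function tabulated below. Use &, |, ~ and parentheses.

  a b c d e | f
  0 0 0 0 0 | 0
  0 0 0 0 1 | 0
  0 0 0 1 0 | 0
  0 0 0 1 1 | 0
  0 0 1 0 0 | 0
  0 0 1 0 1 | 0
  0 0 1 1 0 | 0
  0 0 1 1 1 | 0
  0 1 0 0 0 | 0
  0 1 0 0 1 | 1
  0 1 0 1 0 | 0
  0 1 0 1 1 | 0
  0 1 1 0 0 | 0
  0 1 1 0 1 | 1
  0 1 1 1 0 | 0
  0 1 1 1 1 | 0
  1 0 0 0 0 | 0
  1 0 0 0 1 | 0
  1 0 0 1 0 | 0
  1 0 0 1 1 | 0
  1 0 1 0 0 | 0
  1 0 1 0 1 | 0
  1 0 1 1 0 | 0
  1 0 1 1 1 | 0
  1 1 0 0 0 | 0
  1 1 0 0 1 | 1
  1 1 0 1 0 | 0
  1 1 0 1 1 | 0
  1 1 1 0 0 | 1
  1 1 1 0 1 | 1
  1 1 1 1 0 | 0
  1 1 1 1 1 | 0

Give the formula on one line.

((b & (e | (c & a))) & (b & ~d))

  (c & a) = 00000000000000000000111100001111
  (e | (c & a)) = 01010101010101010101111101011111
  (b & (e | (c & a))) = 00000000010101010000000001011111
  ~d = 11001100110011001100110011001100
  (b & ~d) = 00000000110011000000000011001100
  ((b & (e | (c & a))) & (b & ~d)) = 00000000010001000000000001001100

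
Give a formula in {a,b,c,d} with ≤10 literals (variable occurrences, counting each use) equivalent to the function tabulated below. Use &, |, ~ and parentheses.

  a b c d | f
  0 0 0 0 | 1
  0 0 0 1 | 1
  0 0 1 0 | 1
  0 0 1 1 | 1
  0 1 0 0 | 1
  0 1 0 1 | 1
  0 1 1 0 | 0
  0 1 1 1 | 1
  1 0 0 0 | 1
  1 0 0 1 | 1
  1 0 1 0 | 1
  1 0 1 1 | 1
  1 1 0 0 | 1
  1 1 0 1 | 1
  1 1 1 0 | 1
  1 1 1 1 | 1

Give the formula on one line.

((((a & (~b | c)) | (~b | (d & c))) | a) | ~c)

  ~b = 1111000011110000
  (~b | c) = 1111001111110011
  (a & (~b | c)) = 0000000011110011
  (d & c) = 0001000100010001
  (~b | (d & c)) = 1111000111110001
  ((a & (~b | c)) | (~b | (d & c))) = 1111000111110011
  (((a & (~b | c)) | (~b | (d & c))) | a) = 1111000111111111
  ~c = 1100110011001100
  ((((a & (~b | c)) | (~b | (d & c))) | a) | ~c) = 1111110111111111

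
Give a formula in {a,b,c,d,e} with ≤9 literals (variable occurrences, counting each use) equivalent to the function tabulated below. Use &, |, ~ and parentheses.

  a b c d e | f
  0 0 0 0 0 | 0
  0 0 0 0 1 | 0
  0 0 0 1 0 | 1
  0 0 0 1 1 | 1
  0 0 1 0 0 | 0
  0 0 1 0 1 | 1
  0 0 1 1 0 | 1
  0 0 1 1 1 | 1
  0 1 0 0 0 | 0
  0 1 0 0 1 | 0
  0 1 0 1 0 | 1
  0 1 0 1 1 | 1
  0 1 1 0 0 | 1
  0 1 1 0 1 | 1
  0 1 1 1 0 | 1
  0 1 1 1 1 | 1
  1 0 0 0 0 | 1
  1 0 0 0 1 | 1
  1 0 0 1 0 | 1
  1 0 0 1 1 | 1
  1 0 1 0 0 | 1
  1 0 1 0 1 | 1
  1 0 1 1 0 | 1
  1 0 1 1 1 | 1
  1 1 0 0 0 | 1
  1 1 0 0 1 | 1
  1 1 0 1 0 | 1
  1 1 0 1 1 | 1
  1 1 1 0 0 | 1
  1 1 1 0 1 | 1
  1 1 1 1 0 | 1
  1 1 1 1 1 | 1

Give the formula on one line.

(((a | c) | d) & ((b | a) | ((~b & d) | e)))

  (a | c) = 00001111000011111111111111111111
  ((a | c) | d) = 00111111001111111111111111111111
  (b | a) = 00000000111111111111111111111111
  ~b = 11111111000000001111111100000000
  (~b & d) = 00110011000000000011001100000000
  ((~b & d) | e) = 01110111010101010111011101010101
  ((b | a) | ((~b & d) | e)) = 01110111111111111111111111111111
  (((a | c) | d) & ((b | a) | ((~b & d) | e))) = 00110111001111111111111111111111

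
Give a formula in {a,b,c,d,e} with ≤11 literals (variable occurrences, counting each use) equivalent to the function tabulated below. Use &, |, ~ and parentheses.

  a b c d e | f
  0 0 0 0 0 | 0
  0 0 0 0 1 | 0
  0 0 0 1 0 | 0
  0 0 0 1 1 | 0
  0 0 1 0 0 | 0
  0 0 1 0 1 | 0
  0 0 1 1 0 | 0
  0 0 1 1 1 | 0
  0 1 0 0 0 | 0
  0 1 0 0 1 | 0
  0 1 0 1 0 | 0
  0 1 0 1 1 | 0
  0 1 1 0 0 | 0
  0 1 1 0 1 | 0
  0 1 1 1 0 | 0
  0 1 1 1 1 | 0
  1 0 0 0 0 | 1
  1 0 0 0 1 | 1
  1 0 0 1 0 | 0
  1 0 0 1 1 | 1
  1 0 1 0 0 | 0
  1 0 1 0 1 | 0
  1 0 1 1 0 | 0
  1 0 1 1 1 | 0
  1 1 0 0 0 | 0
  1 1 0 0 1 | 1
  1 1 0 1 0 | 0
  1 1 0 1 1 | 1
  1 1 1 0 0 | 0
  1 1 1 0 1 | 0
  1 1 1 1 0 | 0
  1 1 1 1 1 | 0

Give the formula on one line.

  ~d = 11001100110011001100110011001100
  (~d | b) = 11001100111111111100110011111111
  (e & (~d | b)) = 01000100010101010100010001010101
  ~b = 11111111000000001111111100000000
  ((e & (~d | b)) | ~b) = 11111111010101011111111101010101
  ~c = 11110000111100001111000011110000
  ~e = 10101010101010101010101010101010
  (~d & ~e) = 10001000100010001000100010001000
  ((~d & ~e) | e) = 11011101110111011101110111011101
  (~c & ((~d & ~e) | e)) = 11010000110100001101000011010000
  ((~c & ((~d & ~e) | e)) & a) = 00000000000000001101000011010000
  (((e & (~d | b)) | ~b) & ((~c & ((~d & ~e) | e)) & a)) = 00000000000000001101000001010000

(((e & (~d | b)) | ~b) & ((~c & ((~d & ~e) | e)) & a))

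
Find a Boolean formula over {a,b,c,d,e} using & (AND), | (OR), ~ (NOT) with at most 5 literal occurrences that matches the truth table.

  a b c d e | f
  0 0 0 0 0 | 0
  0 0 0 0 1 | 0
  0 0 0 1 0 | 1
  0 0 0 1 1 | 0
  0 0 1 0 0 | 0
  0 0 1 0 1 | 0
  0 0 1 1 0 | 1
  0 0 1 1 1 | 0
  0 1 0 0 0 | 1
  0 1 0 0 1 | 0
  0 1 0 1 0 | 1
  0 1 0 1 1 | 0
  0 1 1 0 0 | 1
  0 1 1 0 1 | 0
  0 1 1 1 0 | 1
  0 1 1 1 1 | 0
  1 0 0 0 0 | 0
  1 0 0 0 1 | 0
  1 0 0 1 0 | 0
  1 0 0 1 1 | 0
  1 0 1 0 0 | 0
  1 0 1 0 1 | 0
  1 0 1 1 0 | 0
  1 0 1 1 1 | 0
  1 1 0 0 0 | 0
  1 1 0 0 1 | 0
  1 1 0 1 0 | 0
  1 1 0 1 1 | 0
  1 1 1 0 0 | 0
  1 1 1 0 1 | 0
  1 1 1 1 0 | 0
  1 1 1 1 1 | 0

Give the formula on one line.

  ~a = 11111111111111110000000000000000
  ~e = 10101010101010101010101010101010
  (~a & ~e) = 10101010101010100000000000000000
  (b | d) = 00110011111111110011001111111111
  ((~a & ~e) & (b | d)) = 00100010101010100000000000000000

((~a & ~e) & (b | d))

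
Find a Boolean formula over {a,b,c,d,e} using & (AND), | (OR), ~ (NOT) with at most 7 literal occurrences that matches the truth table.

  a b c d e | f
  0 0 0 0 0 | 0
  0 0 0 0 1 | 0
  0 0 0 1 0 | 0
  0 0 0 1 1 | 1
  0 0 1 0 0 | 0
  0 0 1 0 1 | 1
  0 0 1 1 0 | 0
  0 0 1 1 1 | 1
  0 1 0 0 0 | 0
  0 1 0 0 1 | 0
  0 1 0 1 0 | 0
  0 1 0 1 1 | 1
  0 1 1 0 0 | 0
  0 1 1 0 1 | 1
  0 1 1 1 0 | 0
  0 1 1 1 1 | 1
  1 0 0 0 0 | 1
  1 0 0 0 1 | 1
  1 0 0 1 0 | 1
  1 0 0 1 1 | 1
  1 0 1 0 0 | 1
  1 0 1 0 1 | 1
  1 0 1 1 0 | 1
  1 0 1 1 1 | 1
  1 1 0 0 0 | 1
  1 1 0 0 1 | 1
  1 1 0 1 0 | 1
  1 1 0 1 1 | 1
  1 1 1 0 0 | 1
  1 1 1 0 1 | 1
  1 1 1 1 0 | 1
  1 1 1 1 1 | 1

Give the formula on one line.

(a | ((d | (c | a)) & e))

  (c | a) = 00001111000011111111111111111111
  (d | (c | a)) = 00111111001111111111111111111111
  ((d | (c | a)) & e) = 00010101000101010101010101010101
  (a | ((d | (c | a)) & e)) = 00010101000101011111111111111111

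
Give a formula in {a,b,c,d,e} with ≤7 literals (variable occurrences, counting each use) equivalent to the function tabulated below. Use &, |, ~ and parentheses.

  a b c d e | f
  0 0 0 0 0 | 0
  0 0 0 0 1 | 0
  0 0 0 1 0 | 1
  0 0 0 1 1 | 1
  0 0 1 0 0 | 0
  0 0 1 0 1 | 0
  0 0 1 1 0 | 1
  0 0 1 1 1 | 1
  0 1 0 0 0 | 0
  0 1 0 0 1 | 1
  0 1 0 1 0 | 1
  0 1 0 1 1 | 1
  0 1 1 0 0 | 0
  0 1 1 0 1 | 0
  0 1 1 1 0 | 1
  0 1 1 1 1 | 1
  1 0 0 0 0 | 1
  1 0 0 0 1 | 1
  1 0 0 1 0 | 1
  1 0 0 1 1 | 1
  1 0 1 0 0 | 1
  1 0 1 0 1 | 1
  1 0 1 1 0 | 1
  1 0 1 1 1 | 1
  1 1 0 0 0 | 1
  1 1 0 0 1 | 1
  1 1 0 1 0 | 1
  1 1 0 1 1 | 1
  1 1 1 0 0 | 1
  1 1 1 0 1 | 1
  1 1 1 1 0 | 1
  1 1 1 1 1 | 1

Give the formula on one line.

  (d | e) = 01110111011101110111011101110111
  ~c = 11110000111100001111000011110000
  (~c & b) = 00000000111100000000000011110000
  (d | (~c & b)) = 00110011111100110011001111110011
  ((d | e) & (d | (~c & b))) = 00110011011100110011001101110011
  (((d | e) & (d | (~c & b))) | a) = 00110011011100111111111111111111

(((d | e) & (d | (~c & b))) | a)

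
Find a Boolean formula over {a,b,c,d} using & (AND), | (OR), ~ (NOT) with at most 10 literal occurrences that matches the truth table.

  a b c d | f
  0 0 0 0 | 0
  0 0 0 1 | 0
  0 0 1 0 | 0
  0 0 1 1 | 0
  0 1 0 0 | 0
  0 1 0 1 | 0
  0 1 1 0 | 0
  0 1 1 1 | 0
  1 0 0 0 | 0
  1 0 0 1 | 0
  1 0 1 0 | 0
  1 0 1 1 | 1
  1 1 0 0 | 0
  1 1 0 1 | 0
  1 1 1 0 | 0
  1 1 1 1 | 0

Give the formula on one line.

(c & (((~c | a) & ((~b & (d | c)) & (c & d))) | ~c))

  ~c = 1100110011001100
  (~c | a) = 1100110011111111
  ~b = 1111000011110000
  (d | c) = 0111011101110111
  (~b & (d | c)) = 0111000001110000
  (c & d) = 0001000100010001
  ((~b & (d | c)) & (c & d)) = 0001000000010000
  ((~c | a) & ((~b & (d | c)) & (c & d))) = 0000000000010000
  (((~c | a) & ((~b & (d | c)) & (c & d))) | ~c) = 1100110011011100
  (c & (((~c | a) & ((~b & (d | c)) & (c & d))) | ~c)) = 0000000000010000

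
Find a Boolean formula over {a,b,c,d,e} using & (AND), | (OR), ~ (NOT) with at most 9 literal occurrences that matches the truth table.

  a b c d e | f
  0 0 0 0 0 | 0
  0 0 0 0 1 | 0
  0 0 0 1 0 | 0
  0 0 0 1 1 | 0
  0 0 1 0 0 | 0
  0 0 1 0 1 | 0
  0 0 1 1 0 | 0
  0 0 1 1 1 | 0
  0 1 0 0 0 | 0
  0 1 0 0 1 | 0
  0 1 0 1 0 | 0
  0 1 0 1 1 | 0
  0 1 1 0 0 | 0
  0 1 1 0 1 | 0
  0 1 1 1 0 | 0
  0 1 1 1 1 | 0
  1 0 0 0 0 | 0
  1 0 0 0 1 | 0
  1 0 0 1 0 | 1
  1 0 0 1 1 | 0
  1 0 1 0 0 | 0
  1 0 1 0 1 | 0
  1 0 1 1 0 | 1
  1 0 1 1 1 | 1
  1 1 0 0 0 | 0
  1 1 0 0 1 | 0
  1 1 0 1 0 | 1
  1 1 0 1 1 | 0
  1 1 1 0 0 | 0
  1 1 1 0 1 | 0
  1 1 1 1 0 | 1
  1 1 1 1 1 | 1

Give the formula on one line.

((a & (d | ~a)) & ((c | (b & ~a)) | ((a & ~e) | c)))

  ~a = 11111111111111110000000000000000
  (d | ~a) = 11111111111111110011001100110011
  (a & (d | ~a)) = 00000000000000000011001100110011
  (b & ~a) = 00000000111111110000000000000000
  (c | (b & ~a)) = 00001111111111110000111100001111
  ~e = 10101010101010101010101010101010
  (a & ~e) = 00000000000000001010101010101010
  ((a & ~e) | c) = 00001111000011111010111110101111
  ((c | (b & ~a)) | ((a & ~e) | c)) = 00001111111111111010111110101111
  ((a & (d | ~a)) & ((c | (b & ~a)) | ((a & ~e) | c))) = 00000000000000000010001100100011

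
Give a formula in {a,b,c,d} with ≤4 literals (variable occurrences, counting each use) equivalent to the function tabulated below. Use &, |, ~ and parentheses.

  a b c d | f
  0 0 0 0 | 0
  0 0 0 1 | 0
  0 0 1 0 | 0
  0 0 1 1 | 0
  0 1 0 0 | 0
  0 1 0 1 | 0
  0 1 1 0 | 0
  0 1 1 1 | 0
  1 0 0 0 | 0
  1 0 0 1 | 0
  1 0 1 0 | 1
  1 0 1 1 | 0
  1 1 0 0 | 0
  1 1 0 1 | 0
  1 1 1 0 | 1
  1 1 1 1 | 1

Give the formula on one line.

(a & ((b | ~d) & c))

  ~d = 1010101010101010
  (b | ~d) = 1010111110101111
  ((b | ~d) & c) = 0010001100100011
  (a & ((b | ~d) & c)) = 0000000000100011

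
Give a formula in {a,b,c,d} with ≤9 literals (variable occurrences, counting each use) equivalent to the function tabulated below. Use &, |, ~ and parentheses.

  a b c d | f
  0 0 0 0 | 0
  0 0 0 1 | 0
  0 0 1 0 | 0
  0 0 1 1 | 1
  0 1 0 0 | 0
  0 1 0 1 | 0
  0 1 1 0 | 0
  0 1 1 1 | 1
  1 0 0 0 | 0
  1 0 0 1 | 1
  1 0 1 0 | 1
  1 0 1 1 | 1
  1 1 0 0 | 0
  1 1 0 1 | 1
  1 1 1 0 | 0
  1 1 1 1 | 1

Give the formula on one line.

  ~a = 1111111100000000
  (d | ~a) = 1111111101010101
  (a & (d | ~a)) = 0000000001010101
  ((a & (d | ~a)) | c) = 0011001101110111
  ~b = 1111000011110000
  (~b | d) = 1111010111110101
  (a & (~b | d)) = 0000000011110101
  (d | (a & (~b | d))) = 0101010111110101
  (((a & (d | ~a)) | c) & (d | (a & (~b | d)))) = 0001000101110101

(((a & (d | ~a)) | c) & (d | (a & (~b | d))))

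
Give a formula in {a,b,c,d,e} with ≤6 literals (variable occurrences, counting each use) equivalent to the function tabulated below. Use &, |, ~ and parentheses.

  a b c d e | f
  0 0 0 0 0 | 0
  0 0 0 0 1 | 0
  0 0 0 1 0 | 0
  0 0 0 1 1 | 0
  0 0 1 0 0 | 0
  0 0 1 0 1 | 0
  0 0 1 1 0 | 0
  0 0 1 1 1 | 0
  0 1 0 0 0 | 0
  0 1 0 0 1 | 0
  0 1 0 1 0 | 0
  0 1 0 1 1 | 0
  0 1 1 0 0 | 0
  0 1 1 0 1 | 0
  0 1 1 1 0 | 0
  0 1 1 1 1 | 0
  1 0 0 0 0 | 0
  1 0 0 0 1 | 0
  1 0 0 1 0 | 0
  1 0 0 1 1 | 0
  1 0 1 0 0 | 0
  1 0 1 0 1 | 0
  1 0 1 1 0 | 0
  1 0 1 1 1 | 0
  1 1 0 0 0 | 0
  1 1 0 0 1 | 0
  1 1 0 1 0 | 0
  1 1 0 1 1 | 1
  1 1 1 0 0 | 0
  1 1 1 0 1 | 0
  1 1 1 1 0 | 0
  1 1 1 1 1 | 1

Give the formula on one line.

  (a & d) = 00000000000000000011001100110011
  ~a = 11111111111111110000000000000000
  (b | ~a) = 11111111111111110000000011111111
  ((a & d) & (b | ~a)) = 00000000000000000000000000110011
  (((a & d) & (b | ~a)) & e) = 00000000000000000000000000010001

(((a & d) & (b | ~a)) & e)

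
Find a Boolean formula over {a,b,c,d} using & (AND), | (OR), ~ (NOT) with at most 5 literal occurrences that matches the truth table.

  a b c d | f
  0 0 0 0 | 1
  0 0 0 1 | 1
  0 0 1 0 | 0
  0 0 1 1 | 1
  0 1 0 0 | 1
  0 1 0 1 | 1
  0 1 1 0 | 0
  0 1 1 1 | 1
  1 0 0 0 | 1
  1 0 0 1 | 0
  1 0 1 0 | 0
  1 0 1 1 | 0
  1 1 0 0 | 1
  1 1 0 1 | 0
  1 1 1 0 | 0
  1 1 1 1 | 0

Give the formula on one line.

((~a & d) | ((d | ~c) & ~d))

  ~a = 1111111100000000
  (~a & d) = 0101010100000000
  ~c = 1100110011001100
  (d | ~c) = 1101110111011101
  ~d = 1010101010101010
  ((d | ~c) & ~d) = 1000100010001000
  ((~a & d) | ((d | ~c) & ~d)) = 1101110110001000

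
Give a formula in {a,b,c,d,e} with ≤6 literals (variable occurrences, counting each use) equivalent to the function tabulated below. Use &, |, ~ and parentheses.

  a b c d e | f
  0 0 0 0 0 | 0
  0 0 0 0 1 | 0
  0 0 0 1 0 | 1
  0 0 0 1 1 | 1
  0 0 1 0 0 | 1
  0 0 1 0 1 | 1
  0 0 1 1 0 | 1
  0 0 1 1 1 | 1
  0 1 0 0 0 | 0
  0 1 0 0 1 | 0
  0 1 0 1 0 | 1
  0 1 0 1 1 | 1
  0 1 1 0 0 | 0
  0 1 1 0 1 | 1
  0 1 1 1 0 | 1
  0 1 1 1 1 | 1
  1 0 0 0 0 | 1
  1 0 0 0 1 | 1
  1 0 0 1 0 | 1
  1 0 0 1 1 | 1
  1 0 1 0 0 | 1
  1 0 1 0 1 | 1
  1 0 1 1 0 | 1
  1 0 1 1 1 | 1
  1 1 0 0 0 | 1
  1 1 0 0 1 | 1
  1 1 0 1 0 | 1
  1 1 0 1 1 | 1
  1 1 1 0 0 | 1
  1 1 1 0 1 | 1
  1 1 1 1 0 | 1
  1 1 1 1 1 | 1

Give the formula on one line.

  ~d = 11001100110011001100110011001100
  ~b = 11111111000000001111111100000000
  (~d & ~b) = 11001100000000001100110000000000
  ((~d & ~b) | e) = 11011101010101011101110101010101
  (((~d & ~b) | e) & c) = 00001101000001010000110100000101
  ((((~d & ~b) | e) & c) | a) = 00001101000001011111111111111111
  (((((~d & ~b) | e) & c) | a) | d) = 00111111001101111111111111111111

(((((~d & ~b) | e) & c) | a) | d)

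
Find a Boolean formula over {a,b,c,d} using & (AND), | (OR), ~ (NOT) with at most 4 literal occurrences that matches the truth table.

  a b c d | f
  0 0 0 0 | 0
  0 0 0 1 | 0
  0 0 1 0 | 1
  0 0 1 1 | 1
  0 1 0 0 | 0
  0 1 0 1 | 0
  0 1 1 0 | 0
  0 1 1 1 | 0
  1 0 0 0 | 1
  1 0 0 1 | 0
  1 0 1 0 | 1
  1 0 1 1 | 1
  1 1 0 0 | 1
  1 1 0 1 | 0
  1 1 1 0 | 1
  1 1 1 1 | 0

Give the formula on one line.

  ~b = 1111000011110000
  (c & ~b) = 0011000000110000
  ~d = 1010101010101010
  (~d & a) = 0000000010101010
  ((c & ~b) | (~d & a)) = 0011000010111010

((c & ~b) | (~d & a))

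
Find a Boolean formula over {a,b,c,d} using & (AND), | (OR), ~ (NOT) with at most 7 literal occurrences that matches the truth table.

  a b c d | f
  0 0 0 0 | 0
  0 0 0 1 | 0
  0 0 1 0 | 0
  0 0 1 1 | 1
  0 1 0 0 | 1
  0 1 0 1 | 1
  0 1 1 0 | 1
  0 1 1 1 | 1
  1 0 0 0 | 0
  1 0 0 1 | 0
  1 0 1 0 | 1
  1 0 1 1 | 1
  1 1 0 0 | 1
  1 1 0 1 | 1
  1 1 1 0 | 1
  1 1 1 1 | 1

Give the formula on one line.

((b | (c & d)) | (c & a))

  (c & d) = 0001000100010001
  (b | (c & d)) = 0001111100011111
  (c & a) = 0000000000110011
  ((b | (c & d)) | (c & a)) = 0001111100111111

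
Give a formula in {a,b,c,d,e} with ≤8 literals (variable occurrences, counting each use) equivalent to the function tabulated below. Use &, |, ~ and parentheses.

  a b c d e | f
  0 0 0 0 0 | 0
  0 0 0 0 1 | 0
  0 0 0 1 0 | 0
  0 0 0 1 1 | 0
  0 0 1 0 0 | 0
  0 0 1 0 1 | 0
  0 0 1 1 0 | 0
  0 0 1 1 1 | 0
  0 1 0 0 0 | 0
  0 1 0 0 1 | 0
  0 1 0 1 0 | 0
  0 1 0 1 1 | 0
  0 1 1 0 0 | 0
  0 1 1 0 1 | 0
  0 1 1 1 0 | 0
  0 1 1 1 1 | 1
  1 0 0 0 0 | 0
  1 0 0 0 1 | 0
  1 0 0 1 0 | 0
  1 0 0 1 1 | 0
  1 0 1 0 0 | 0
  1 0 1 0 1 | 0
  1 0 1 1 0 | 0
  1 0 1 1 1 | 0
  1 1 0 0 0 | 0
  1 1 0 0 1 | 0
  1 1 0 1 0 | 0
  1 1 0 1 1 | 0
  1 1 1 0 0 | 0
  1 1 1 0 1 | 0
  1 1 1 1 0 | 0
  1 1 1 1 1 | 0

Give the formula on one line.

((d & ((~a | ~c) & e)) & (b & (d & c)))

  ~a = 11111111111111110000000000000000
  ~c = 11110000111100001111000011110000
  (~a | ~c) = 11111111111111111111000011110000
  ((~a | ~c) & e) = 01010101010101010101000001010000
  (d & ((~a | ~c) & e)) = 00010001000100010001000000010000
  (d & c) = 00000011000000110000001100000011
  (b & (d & c)) = 00000000000000110000000000000011
  ((d & ((~a | ~c) & e)) & (b & (d & c))) = 00000000000000010000000000000000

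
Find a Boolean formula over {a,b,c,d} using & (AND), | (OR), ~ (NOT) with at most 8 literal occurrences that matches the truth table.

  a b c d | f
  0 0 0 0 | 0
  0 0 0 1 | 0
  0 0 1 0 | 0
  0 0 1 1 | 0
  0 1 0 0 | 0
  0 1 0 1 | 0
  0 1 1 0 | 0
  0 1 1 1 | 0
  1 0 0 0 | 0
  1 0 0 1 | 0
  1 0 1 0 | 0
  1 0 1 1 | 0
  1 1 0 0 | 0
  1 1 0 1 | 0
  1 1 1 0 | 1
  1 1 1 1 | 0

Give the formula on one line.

(c & (((~b & ~c) | (c & b)) & (a & ~d)))

  ~b = 1111000011110000
  ~c = 1100110011001100
  (~b & ~c) = 1100000011000000
  (c & b) = 0000001100000011
  ((~b & ~c) | (c & b)) = 1100001111000011
  ~d = 1010101010101010
  (a & ~d) = 0000000010101010
  (((~b & ~c) | (c & b)) & (a & ~d)) = 0000000010000010
  (c & (((~b & ~c) | (c & b)) & (a & ~d))) = 0000000000000010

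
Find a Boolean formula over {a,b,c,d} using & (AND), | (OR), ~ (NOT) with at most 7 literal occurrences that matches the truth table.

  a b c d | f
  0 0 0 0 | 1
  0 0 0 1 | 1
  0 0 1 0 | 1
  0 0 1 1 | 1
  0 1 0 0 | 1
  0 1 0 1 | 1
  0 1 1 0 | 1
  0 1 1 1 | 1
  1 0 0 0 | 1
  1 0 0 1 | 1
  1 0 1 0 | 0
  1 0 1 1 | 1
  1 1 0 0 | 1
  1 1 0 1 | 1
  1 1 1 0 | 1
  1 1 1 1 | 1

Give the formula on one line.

  ~a = 1111111100000000
  (d & a) = 0000000001010101
  ~d = 1010101010101010
  ~c = 1100110011001100
  (~d & ~c) = 1000100010001000
  ((d & a) | (~d & ~c)) = 1000100011011101
  (b | ((d & a) | (~d & ~c))) = 1000111111011111
  (~a | (b | ((d & a) | (~d & ~c)))) = 1111111111011111

(~a | (b | ((d & a) | (~d & ~c))))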